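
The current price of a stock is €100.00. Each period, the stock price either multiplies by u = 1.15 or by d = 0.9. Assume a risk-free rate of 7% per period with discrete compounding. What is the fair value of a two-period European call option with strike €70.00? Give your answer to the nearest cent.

€38.86

Risk-neutral probability p = (1 + 0.07 − 0.9)/(1.15 − 0.9) = 0.1700/0.2500 = 0.6800
Terminal stock prices: S_uu = 132.2, S_ud = 103.5, S_dd = 81
Terminal payoffs (S − K): max(62.25, 0) = 62.25, max(33.5, 0) = 33.5, max(11, 0) = 11
Node u (S = 115): V_u = 1/1.07·[0.6800·62.2500 + 0.3200·33.5000] = 49.5794
Node d (S = 90): V_d = 1/1.07·[0.6800·33.5000 + 0.3200·11.0000] = 24.5794
Node 0 (S = 100): V_0 = 1/1.07·[0.6800·49.5794 + 0.3200·24.5794] = 38.8593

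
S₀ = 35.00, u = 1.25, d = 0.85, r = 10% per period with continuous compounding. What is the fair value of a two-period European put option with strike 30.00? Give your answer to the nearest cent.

0.51

Risk-neutral probability p = (e^0.1 − 0.85)/(1.25 − 0.85) = 0.2552/0.4000 = 0.6379
Terminal stock prices: S_uu = 54.69, S_ud = 37.19, S_dd = 25.29
Terminal payoffs (K − S): max(-24.69, 0) = 0, max(-7.188, 0) = 0, max(4.713, 0) = 4.713
Node u (S = 43.75): V_u = e^(−0.1)·[0.6379·0.0000 + 0.3621·0.0000] = 0.0000
Node d (S = 29.75): V_d = e^(−0.1)·[0.6379·0.0000 + 0.3621·4.7125] = 1.5439
Node 0 (S = 35): V_0 = e^(−0.1)·[0.6379·0.0000 + 0.3621·1.5439] = 0.5058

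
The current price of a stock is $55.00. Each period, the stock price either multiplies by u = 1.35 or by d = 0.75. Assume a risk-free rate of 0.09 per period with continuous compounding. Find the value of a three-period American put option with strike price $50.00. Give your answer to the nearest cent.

Risk-neutral probability p = (e^0.09 − 0.75)/(1.35 − 0.75) = 0.3442/0.6000 = 0.5736
Terminal stock prices: S_uuu = 135.3, S_uud = 75.18, S_udd = 41.77, S_ddd = 23.2
Terminal payoffs (K − S): max(-85.32, 0) = 0, max(-25.18, 0) = 0, max(8.234, 0) = 8.234, max(26.8, 0) = 26.8
Node uu (S = 100.2): continuation = e^(−0.09)·[0.5736·0.0000 + 0.4264·0.0000] = 0.0000; exercise value = 0.0000 ≤ continuation, so V_uu = 0.0000
Node ud (S = 55.69): continuation = e^(−0.09)·[0.5736·0.0000 + 0.4264·8.2344] = 3.2088; exercise value = 0.0000 ≤ continuation, so V_ud = 3.2088
Node dd (S = 30.94): continuation = e^(−0.09)·[0.5736·8.2344 + 0.4264·26.7969] = 14.7591; exercise value = 19.0625 > continuation, so V_dd = 19.0625 (exercise)
Node u (S = 74.25): continuation = e^(−0.09)·[0.5736·0.0000 + 0.4264·3.2088] = 1.2504; exercise value = 0.0000 ≤ continuation, so V_u = 1.2504
Node d (S = 41.25): continuation = e^(−0.09)·[0.5736·3.2088 + 0.4264·19.0625] = 9.1104; exercise value = 8.7500 ≤ continuation, so V_d = 9.1104
Node 0 (S = 55): continuation = e^(−0.09)·[0.5736·1.2504 + 0.4264·9.1104] = 4.2057; exercise value = 0.0000 ≤ continuation, so V_0 = 4.2057

$4.21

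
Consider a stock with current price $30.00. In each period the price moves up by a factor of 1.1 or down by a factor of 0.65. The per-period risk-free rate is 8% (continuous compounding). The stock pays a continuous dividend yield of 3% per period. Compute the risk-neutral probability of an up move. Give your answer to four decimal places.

p = 0.8917

Per-period risk-free factor R = e^0.08 = 1.0833; dividend-adjusted growth = e^(0.08−0.03) = 1.0513.
Risk-neutral probability p = (1.0513 − 0.65)/(1.1 − 0.65) = 0.4013/0.4500 = 0.8917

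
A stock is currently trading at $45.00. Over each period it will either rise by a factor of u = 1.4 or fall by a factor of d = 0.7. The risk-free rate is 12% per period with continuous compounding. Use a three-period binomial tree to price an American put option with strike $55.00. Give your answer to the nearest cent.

Risk-neutral probability p = (e^0.12 − 0.7)/(1.4 − 0.7) = 0.4275/0.7000 = 0.6107
Terminal stock prices: S_uuu = 123.5, S_uud = 61.74, S_udd = 30.87, S_ddd = 15.43
Terminal payoffs (K − S): max(-68.48, 0) = 0, max(-6.74, 0) = 0, max(24.13, 0) = 24.13, max(39.57, 0) = 39.57
Node uu (S = 88.2): continuation = e^(−0.12)·[0.6107·0.0000 + 0.3893·0.0000] = 0.0000; exercise value = 0.0000 ≤ continuation, so V_uu = 0.0000
Node ud (S = 44.1): continuation = e^(−0.12)·[0.6107·0.0000 + 0.3893·24.1300] = 8.3314; exercise value = 10.9000 > continuation, so V_ud = 10.9000 (exercise)
Node dd (S = 22.05): continuation = e^(−0.12)·[0.6107·24.1300 + 0.3893·39.5650] = 26.7306; exercise value = 32.9500 > continuation, so V_dd = 32.9500 (exercise)
Node u (S = 63): continuation = e^(−0.12)·[0.6107·0.0000 + 0.3893·10.9000] = 3.7634; exercise value = 0.0000 ≤ continuation, so V_u = 3.7634
Node d (S = 31.5): continuation = e^(−0.12)·[0.6107·10.9000 + 0.3893·32.9500] = 17.2806; exercise value = 23.5000 > continuation, so V_d = 23.5000 (exercise)
Node 0 (S = 45): continuation = e^(−0.12)·[0.6107·3.7634 + 0.3893·23.5000] = 10.1523; exercise value = 10.0000 ≤ continuation, so V_0 = 10.1523

$10.15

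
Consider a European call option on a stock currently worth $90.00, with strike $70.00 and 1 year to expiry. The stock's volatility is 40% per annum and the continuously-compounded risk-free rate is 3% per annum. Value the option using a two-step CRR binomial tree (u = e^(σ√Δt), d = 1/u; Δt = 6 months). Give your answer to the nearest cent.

$27.49

CRR parameters: u = e^(σ√Δt) = e^(0.4·√0.5) = 1.3269, d = 1/u = 0.7536
Per-period rate: rΔt = 0.03·0.5 = 0.015, so R = e^0.015 = 1.0151
Risk-neutral probability p = (e^0.015 − 0.7536)/(1.3269 − 0.7536) = 0.2615/0.5733 = 0.4561
Terminal stock prices: S_uu = 158.5, S_ud = 90, S_dd = 51.12
Terminal payoffs (S − K): max(88.46, 0) = 88.46, max(20, 0) = 20, max(-18.88, 0) = 0
Node u (S = 119.4): V_u = e^(−0.015)·[0.4561·88.4589 + 0.5439·20.0000] = 50.4628
Node d (S = 67.83): V_d = e^(−0.015)·[0.4561·20.0000 + 0.5439·0.0000] = 8.9866
Node 0 (S = 90): V_0 = e^(−0.015)·[0.4561·50.4628 + 0.5439·8.9866] = 27.4893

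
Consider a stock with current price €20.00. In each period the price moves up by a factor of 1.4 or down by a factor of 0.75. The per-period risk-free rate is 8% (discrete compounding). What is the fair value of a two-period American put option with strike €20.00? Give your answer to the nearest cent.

€2.28

Risk-neutral probability p = (1 + 0.08 − 0.75)/(1.4 − 0.75) = 0.3300/0.6500 = 0.5077
Terminal stock prices: S_uu = 39.2, S_ud = 21, S_dd = 11.25
Terminal payoffs (K − S): max(-19.2, 0) = 0, max(-1, 0) = 0, max(8.75, 0) = 8.75
Node u (S = 28): continuation = 1/1.08·[0.5077·0.0000 + 0.4923·0.0000] = 0.0000; exercise value = 0.0000 ≤ continuation, so V_u = 0.0000
Node d (S = 15): continuation = 1/1.08·[0.5077·0.0000 + 0.4923·8.7500] = 3.9886; exercise value = 5.0000 > continuation, so V_d = 5.0000 (exercise)
Node 0 (S = 20): continuation = 1/1.08·[0.5077·0.0000 + 0.4923·5.0000] = 2.2792; exercise value = 0.0000 ≤ continuation, so V_0 = 2.2792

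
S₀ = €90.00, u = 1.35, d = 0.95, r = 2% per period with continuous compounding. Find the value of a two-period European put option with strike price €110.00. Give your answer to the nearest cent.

€18.79

Risk-neutral probability p = (e^0.02 − 0.95)/(1.35 − 0.95) = 0.0702/0.4000 = 0.1755
Terminal stock prices: S_uu = 164, S_ud = 115.4, S_dd = 81.22
Terminal payoffs (K − S): max(-54.03, 0) = 0, max(-5.425, 0) = 0, max(28.78, 0) = 28.78
Node u (S = 121.5): V_u = e^(−0.02)·[0.1755·0.0000 + 0.8245·0.0000] = 0.0000
Node d (S = 85.5): V_d = e^(−0.02)·[0.1755·0.0000 + 0.8245·28.7750] = 23.2551
Node 0 (S = 90): V_0 = e^(−0.02)·[0.1755·0.0000 + 0.8245·23.2551] = 18.7941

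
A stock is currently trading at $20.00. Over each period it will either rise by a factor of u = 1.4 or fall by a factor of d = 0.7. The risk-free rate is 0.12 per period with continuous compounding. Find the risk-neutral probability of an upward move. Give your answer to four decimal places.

p = 0.6107

Risk-neutral probability p = (e^0.12 − 0.7)/(1.4 − 0.7) = 0.4275/0.7000 = 0.6107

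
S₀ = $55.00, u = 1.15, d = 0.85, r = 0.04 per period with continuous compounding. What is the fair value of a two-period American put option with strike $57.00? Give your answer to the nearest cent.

$4.28

Risk-neutral probability p = (e^0.04 − 0.85)/(1.15 − 0.85) = 0.1908/0.3000 = 0.6360
Terminal stock prices: S_uu = 72.74, S_ud = 53.76, S_dd = 39.74
Terminal payoffs (K − S): max(-15.74, 0) = 0, max(3.238, 0) = 3.238, max(17.26, 0) = 17.26
Node u (S = 63.25): continuation = e^(−0.04)·[0.6360·0.0000 + 0.3640·3.2375] = 1.1321; exercise value = 0.0000 ≤ continuation, so V_u = 1.1321
Node d (S = 46.75): continuation = e^(−0.04)·[0.6360·3.2375 + 0.3640·17.2625] = 8.0150; exercise value = 10.2500 > continuation, so V_d = 10.2500 (exercise)
Node 0 (S = 55): continuation = e^(−0.04)·[0.6360·1.1321 + 0.3640·10.2500] = 4.2762; exercise value = 2.0000 ≤ continuation, so V_0 = 4.2762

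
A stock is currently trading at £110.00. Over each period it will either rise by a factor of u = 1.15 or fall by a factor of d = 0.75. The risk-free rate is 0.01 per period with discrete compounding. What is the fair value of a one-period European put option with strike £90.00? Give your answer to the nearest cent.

£2.60

Risk-neutral probability p = (1 + 0.01 − 0.75)/(1.15 − 0.75) = 0.2600/0.4000 = 0.6500
Terminal stock prices: S_u = 126.5, S_d = 82.5
Terminal payoffs (K − S): max(-36.5, 0) = 0, max(7.5, 0) = 7.5
Node 0 (S = 110): V_0 = 1/1.01·[0.6500·0.0000 + 0.3500·7.5000] = 2.5990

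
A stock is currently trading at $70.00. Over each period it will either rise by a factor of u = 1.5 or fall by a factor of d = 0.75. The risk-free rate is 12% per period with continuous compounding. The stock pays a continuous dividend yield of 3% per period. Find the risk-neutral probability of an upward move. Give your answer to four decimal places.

Per-period risk-free factor R = e^0.12 = 1.1275; dividend-adjusted growth = e^(0.12−0.03) = 1.0942.
Risk-neutral probability p = (1.0942 − 0.75)/(1.5 − 0.75) = 0.3442/0.7500 = 0.4589

p = 0.4589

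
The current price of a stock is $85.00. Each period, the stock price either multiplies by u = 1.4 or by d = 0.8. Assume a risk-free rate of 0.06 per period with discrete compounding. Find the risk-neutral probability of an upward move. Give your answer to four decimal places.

p = 0.4333

Risk-neutral probability p = (1 + 0.06 − 0.8)/(1.4 − 0.8) = 0.2600/0.6000 = 0.4333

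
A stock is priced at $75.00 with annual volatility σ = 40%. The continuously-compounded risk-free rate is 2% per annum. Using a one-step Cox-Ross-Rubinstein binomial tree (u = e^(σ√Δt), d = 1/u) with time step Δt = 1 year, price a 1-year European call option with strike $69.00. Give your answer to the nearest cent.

$17.90

CRR parameters: u = e^(σ√Δt) = e^(0.4·√1) = 1.4918, d = 1/u = 0.6703
Per-period rate: rΔt = 0.02·1 = 0.02, so R = e^0.02 = 1.0202
Risk-neutral probability p = (e^0.02 − 0.6703)/(1.4918 − 0.6703) = 0.3499/0.8215 = 0.4259
Terminal stock prices: S_u = 111.9, S_d = 50.27
Terminal payoffs (S − K): max(42.89, 0) = 42.89, max(-18.73, 0) = 0
Node 0 (S = 75): V_0 = e^(−0.02)·[0.4259·42.8869 + 0.5741·0.0000] = 17.9040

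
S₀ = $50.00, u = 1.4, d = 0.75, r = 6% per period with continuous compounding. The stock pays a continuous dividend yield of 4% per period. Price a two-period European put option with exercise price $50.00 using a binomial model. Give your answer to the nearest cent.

$6.62

Per-period risk-free factor R = e^0.06 = 1.0618; dividend-adjusted growth = e^(0.06−0.04) = 1.0202.
Risk-neutral probability p = (1.0202 − 0.75)/(1.4 − 0.75) = 0.2702/0.6500 = 0.4157
Terminal stock prices: S_uu = 98, S_ud = 52.5, S_dd = 28.12
Terminal payoffs (K − S): max(-48, 0) = 0, max(-2.5, 0) = 0, max(21.88, 0) = 21.88
Node u (S = 70): V_u = e^(−0.06)·[0.4157·0.0000 + 0.5843·0.0000] = 0.0000
Node d (S = 37.5): V_d = e^(−0.06)·[0.4157·0.0000 + 0.5843·21.8750] = 12.0373
Node 0 (S = 50): V_0 = e^(−0.06)·[0.4157·0.0000 + 0.5843·12.0373] = 6.6239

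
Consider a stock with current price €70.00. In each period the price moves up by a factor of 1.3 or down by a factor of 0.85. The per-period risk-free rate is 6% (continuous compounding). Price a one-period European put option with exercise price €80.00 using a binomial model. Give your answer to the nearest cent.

€10.22

Risk-neutral probability p = (e^0.06 − 0.85)/(1.3 − 0.85) = 0.2118/0.4500 = 0.4707
Terminal stock prices: S_u = 91, S_d = 59.5
Terminal payoffs (K − S): max(-11, 0) = 0, max(20.5, 0) = 20.5
Node 0 (S = 70): V_0 = e^(−0.06)·[0.4707·0.0000 + 0.5293·20.5000] = 10.2178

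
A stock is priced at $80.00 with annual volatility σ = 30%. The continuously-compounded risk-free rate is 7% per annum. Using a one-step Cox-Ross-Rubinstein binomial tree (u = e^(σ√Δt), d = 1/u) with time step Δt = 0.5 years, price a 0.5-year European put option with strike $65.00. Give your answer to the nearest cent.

$0.13

CRR parameters: u = e^(σ√Δt) = e^(0.3·√0.5) = 1.2363, d = 1/u = 0.8089
Per-period rate: rΔt = 0.07·0.5 = 0.035, so R = e^0.035 = 1.0356
Risk-neutral probability p = (e^0.035 − 0.8089)/(1.2363 − 0.8089) = 0.2268/0.4275 = 0.5305
Terminal stock prices: S_u = 98.9, S_d = 64.71
Terminal payoffs (K − S): max(-33.9, 0) = 0, max(0.2914, 0) = 0.2914
Node 0 (S = 80): V_0 = e^(−0.035)·[0.5305·0.0000 + 0.4695·0.2914] = 0.1321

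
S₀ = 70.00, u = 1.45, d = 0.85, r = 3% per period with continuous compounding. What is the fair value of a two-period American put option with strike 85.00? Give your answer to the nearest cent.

17.30

Risk-neutral probability p = (e^0.03 − 0.85)/(1.45 − 0.85) = 0.1805/0.6000 = 0.3008
Terminal stock prices: S_uu = 147.2, S_ud = 86.27, S_dd = 50.57
Terminal payoffs (K − S): max(-62.18, 0) = 0, max(-1.275, 0) = 0, max(34.43, 0) = 34.43
Node u (S = 101.5): continuation = e^(−0.03)·[0.3008·0.0000 + 0.6992·0.0000] = 0.0000; exercise value = 0.0000 ≤ continuation, so V_u = 0.0000
Node d (S = 59.5): continuation = e^(−0.03)·[0.3008·0.0000 + 0.6992·34.4250] = 23.3600; exercise value = 25.5000 > continuation, so V_d = 25.5000 (exercise)
Node 0 (S = 70): continuation = e^(−0.03)·[0.3008·0.0000 + 0.6992·25.5000] = 17.3037; exercise value = 15.0000 ≤ continuation, so V_0 = 17.3037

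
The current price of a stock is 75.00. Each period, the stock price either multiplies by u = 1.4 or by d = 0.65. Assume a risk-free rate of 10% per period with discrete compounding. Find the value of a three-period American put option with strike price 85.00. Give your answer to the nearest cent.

16.50

Risk-neutral probability p = (1 + 0.1 − 0.65)/(1.4 − 0.65) = 0.4500/0.7500 = 0.6000
Terminal stock prices: S_uuu = 205.8, S_uud = 95.55, S_udd = 44.36, S_ddd = 20.6
Terminal payoffs (K − S): max(-120.8, 0) = 0, max(-10.55, 0) = 0, max(40.64, 0) = 40.64, max(64.4, 0) = 64.4
Node uu (S = 147): continuation = 1/1.1·[0.6000·0.0000 + 0.4000·0.0000] = 0.0000; exercise value = 0.0000 ≤ continuation, so V_uu = 0.0000
Node ud (S = 68.25): continuation = 1/1.1·[0.6000·0.0000 + 0.4000·40.6375] = 14.7773; exercise value = 16.7500 > continuation, so V_ud = 16.7500 (exercise)
Node dd (S = 31.69): continuation = 1/1.1·[0.6000·40.6375 + 0.4000·64.4031] = 45.5852; exercise value = 53.3125 > continuation, so V_dd = 53.3125 (exercise)
Node u (S = 105): continuation = 1/1.1·[0.6000·0.0000 + 0.4000·16.7500] = 6.0909; exercise value = 0.0000 ≤ continuation, so V_u = 6.0909
Node d (S = 48.75): continuation = 1/1.1·[0.6000·16.7500 + 0.4000·53.3125] = 28.5227; exercise value = 36.2500 > continuation, so V_d = 36.2500 (exercise)
Node 0 (S = 75): continuation = 1/1.1·[0.6000·6.0909 + 0.4000·36.2500] = 16.5041; exercise value = 10.0000 ≤ continuation, so V_0 = 16.5041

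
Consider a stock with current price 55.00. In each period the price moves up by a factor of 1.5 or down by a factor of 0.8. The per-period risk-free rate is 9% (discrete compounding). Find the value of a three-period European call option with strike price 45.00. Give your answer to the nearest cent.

22.86

Risk-neutral probability p = (1 + 0.09 − 0.8)/(1.5 − 0.8) = 0.2900/0.7000 = 0.4143
Terminal stock prices: S_uuu = 185.6, S_uud = 99, S_udd = 52.8, S_ddd = 28.16
Terminal payoffs (S − K): max(140.6, 0) = 140.6, max(54, 0) = 54, max(7.8, 0) = 7.8, max(-16.84, 0) = 0
Node uu (S = 123.8): V_uu = 1/1.09·[0.4143·140.6250 + 0.5857·54.0000] = 82.4656
Node ud (S = 66): V_ud = 1/1.09·[0.4143·54.0000 + 0.5857·7.8000] = 24.7156
Node dd (S = 35.2): V_dd = 1/1.09·[0.4143·7.8000 + 0.5857·0.0000] = 2.9646
Node u (S = 82.5): V_u = 1/1.09·[0.4143·82.4656 + 0.5857·24.7156] = 44.6244
Node d (S = 44): V_d = 1/1.09·[0.4143·24.7156 + 0.5857·2.9646] = 10.9869
Node 0 (S = 55): V_0 = 1/1.09·[0.4143·44.6244 + 0.5857·10.9869] = 22.8646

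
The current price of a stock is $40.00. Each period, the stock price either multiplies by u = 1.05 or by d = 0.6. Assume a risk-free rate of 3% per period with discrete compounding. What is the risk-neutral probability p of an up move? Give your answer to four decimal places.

p = 0.9556

Risk-neutral probability p = (1 + 0.03 − 0.6)/(1.05 − 0.6) = 0.4300/0.4500 = 0.9556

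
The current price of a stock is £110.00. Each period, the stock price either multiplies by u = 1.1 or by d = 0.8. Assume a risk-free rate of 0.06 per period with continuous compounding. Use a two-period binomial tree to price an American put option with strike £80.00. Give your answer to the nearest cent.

Risk-neutral probability p = (e^0.06 − 0.8)/(1.1 − 0.8) = 0.2618/0.3000 = 0.8728
Terminal stock prices: S_uu = 133.1, S_ud = 96.8, S_dd = 70.4
Terminal payoffs (K − S): max(-53.1, 0) = 0, max(-16.8, 0) = 0, max(9.6, 0) = 9.6
Node u (S = 121): continuation = e^(−0.06)·[0.8728·0.0000 + 0.1272·0.0000] = 0.0000; exercise value = 0.0000 ≤ continuation, so V_u = 0.0000
Node d (S = 88): continuation = e^(−0.06)·[0.8728·0.0000 + 0.1272·9.6000] = 1.1501; exercise value = 0.0000 ≤ continuation, so V_d = 1.1501
Node 0 (S = 110): continuation = e^(−0.06)·[0.8728·0.0000 + 0.1272·1.1501] = 0.1378; exercise value = 0.0000 ≤ continuation, so V_0 = 0.1378

£0.14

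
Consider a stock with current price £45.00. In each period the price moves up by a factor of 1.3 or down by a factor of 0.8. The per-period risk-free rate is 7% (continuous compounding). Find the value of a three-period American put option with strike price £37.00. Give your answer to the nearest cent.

£1.48

Risk-neutral probability p = (e^0.07 − 0.8)/(1.3 − 0.8) = 0.2725/0.5000 = 0.5450
Terminal stock prices: S_uuu = 98.87, S_uud = 60.84, S_udd = 37.44, S_ddd = 23.04
Terminal payoffs (K − S): max(-61.87, 0) = 0, max(-23.84, 0) = 0, max(-0.44, 0) = 0, max(13.96, 0) = 13.96
Node uu (S = 76.05): continuation = e^(−0.07)·[0.5450·0.0000 + 0.4550·0.0000] = 0.0000; exercise value = 0.0000 ≤ continuation, so V_uu = 0.0000
Node ud (S = 46.8): continuation = e^(−0.07)·[0.5450·0.0000 + 0.4550·0.0000] = 0.0000; exercise value = 0.0000 ≤ continuation, so V_ud = 0.0000
Node dd (S = 28.8): continuation = e^(−0.07)·[0.5450·0.0000 + 0.4550·13.9600] = 5.9222; exercise value = 8.2000 > continuation, so V_dd = 8.2000 (exercise)
Node u (S = 58.5): continuation = e^(−0.07)·[0.5450·0.0000 + 0.4550·0.0000] = 0.0000; exercise value = 0.0000 ≤ continuation, so V_u = 0.0000
Node d (S = 36): continuation = e^(−0.07)·[0.5450·0.0000 + 0.4550·8.2000] = 3.4786; exercise value = 1.0000 ≤ continuation, so V_d = 3.4786
Node 0 (S = 45): continuation = e^(−0.07)·[0.5450·0.0000 + 0.4550·3.4786] = 1.4757; exercise value = 0.0000 ≤ continuation, so V_0 = 1.4757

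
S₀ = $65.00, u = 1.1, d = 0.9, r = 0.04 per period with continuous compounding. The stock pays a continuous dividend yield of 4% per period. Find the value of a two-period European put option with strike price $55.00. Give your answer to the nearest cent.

$0.54

Per-period risk-free factor R = e^0.04 = 1.0408; dividend-adjusted growth = e^(0.04−0.04) = 1.0000.
Risk-neutral probability p = (1.0000 − 0.9)/(1.1 − 0.9) = 0.1000/0.2000 = 0.5000
Terminal stock prices: S_uu = 78.65, S_ud = 64.35, S_dd = 52.65
Terminal payoffs (K − S): max(-23.65, 0) = 0, max(-9.35, 0) = 0, max(2.35, 0) = 2.35
Node u (S = 71.5): V_u = e^(−0.04)·[0.5000·0.0000 + 0.5000·0.0000] = 0.0000
Node d (S = 58.5): V_d = e^(−0.04)·[0.5000·0.0000 + 0.5000·2.3500] = 1.1289
Node 0 (S = 65): V_0 = e^(−0.04)·[0.5000·0.0000 + 0.5000·1.1289] = 0.5423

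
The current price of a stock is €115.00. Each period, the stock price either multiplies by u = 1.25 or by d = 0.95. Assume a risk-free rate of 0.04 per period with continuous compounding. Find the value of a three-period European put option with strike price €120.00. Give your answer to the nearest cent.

Risk-neutral probability p = (e^0.04 − 0.95)/(1.25 − 0.95) = 0.0908/0.3000 = 0.3027
Terminal stock prices: S_uuu = 224.6, S_uud = 170.7, S_udd = 129.7, S_ddd = 98.6
Terminal payoffs (K − S): max(-104.6, 0) = 0, max(-50.7, 0) = 0, max(-9.734, 0) = 0, max(21.4, 0) = 21.4
Node uu (S = 179.7): V_uu = e^(−0.04)·[0.3027·0.0000 + 0.6973·0.0000] = 0.0000
Node ud (S = 136.6): V_ud = e^(−0.04)·[0.3027·0.0000 + 0.6973·0.0000] = 0.0000
Node dd (S = 103.8): V_dd = e^(−0.04)·[0.3027·0.0000 + 0.6973·21.4019] = 14.3383
Node u (S = 143.8): V_u = e^(−0.04)·[0.3027·0.0000 + 0.6973·0.0000] = 0.0000
Node d (S = 109.2): V_d = e^(−0.04)·[0.3027·0.0000 + 0.6973·14.3383] = 9.6060
Node 0 (S = 115): V_0 = e^(−0.04)·[0.3027·0.0000 + 0.6973·9.6060] = 6.4356

€6.44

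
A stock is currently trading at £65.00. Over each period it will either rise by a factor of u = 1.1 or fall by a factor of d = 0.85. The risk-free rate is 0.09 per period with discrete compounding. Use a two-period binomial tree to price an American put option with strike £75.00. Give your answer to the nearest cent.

£10.00

Risk-neutral probability p = (1 + 0.09 − 0.85)/(1.1 − 0.85) = 0.2400/0.2500 = 0.9600
Terminal stock prices: S_uu = 78.65, S_ud = 60.77, S_dd = 46.96
Terminal payoffs (K − S): max(-3.65, 0) = 0, max(14.23, 0) = 14.23, max(28.04, 0) = 28.04
Node u (S = 71.5): continuation = 1/1.09·[0.9600·0.0000 + 0.0400·14.2250] = 0.5220; exercise value = 3.5000 > continuation, so V_u = 3.5000 (exercise)
Node d (S = 55.25): continuation = 1/1.09·[0.9600·14.2250 + 0.0400·28.0375] = 13.5573; exercise value = 19.7500 > continuation, so V_d = 19.7500 (exercise)
Node 0 (S = 65): continuation = 1/1.09·[0.9600·3.5000 + 0.0400·19.7500] = 3.8073; exercise value = 10.0000 > continuation, so V_0 = 10.0000 (exercise)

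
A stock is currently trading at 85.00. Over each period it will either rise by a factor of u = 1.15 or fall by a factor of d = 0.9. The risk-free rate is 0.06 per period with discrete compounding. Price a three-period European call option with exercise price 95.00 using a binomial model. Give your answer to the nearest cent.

Risk-neutral probability p = (1 + 0.06 − 0.9)/(1.15 − 0.9) = 0.1600/0.2500 = 0.6400
Terminal stock prices: S_uuu = 129.3, S_uud = 101.2, S_udd = 79.18, S_ddd = 61.97
Terminal payoffs (S − K): max(34.27, 0) = 34.27, max(6.171, 0) = 6.171, max(-15.82, 0) = 0, max(-33.03, 0) = 0
Node uu (S = 112.4): V_uu = 1/1.06·[0.6400·34.2744 + 0.3600·6.1712] = 22.7899
Node ud (S = 87.97): V_ud = 1/1.06·[0.6400·6.1712 + 0.3600·0.0000] = 3.7260
Node dd (S = 68.85): V_dd = 1/1.06·[0.6400·0.0000 + 0.3600·0.0000] = 0.0000
Node u (S = 97.75): V_u = 1/1.06·[0.6400·22.7899 + 0.3600·3.7260] = 15.0254
Node d (S = 76.5): V_d = 1/1.06·[0.6400·3.7260 + 0.3600·0.0000] = 2.2497
Node 0 (S = 85): V_0 = 1/1.06·[0.6400·15.0254 + 0.3600·2.2497] = 9.8360

9.84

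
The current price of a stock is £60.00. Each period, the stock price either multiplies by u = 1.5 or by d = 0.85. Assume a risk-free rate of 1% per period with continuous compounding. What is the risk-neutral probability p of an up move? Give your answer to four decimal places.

p = 0.2462

Risk-neutral probability p = (e^0.01 − 0.85)/(1.5 − 0.85) = 0.1601/0.6500 = 0.2462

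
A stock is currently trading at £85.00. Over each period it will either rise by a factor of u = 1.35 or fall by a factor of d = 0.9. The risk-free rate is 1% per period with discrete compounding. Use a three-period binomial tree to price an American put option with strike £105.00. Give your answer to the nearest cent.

£23.49

Risk-neutral probability p = (1 + 0.01 − 0.9)/(1.35 − 0.9) = 0.1100/0.4500 = 0.2444
Terminal stock prices: S_uuu = 209.1, S_uud = 139.4, S_udd = 92.95, S_ddd = 61.97
Terminal payoffs (K − S): max(-104.1, 0) = 0, max(-34.42, 0) = 0, max(12.05, 0) = 12.05, max(43.03, 0) = 43.03
Node uu (S = 154.9): continuation = 1/1.01·[0.2444·0.0000 + 0.7556·0.0000] = 0.0000; exercise value = 0.0000 ≤ continuation, so V_uu = 0.0000
Node ud (S = 103.3): continuation = 1/1.01·[0.2444·0.0000 + 0.7556·12.0525] = 9.0162; exercise value = 1.7250 ≤ continuation, so V_ud = 9.0162
Node dd (S = 68.85): continuation = 1/1.01·[0.2444·12.0525 + 0.7556·43.0350] = 35.1104; exercise value = 36.1500 > continuation, so V_dd = 36.1500 (exercise)
Node u (S = 114.8): continuation = 1/1.01·[0.2444·0.0000 + 0.7556·9.0162] = 6.7448; exercise value = 0.0000 ≤ continuation, so V_u = 6.7448
Node d (S = 76.5): continuation = 1/1.01·[0.2444·9.0162 + 0.7556·36.1500] = 29.2250; exercise value = 28.5000 ≤ continuation, so V_d = 29.2250
Node 0 (S = 85): continuation = 1/1.01·[0.2444·6.7448 + 0.7556·29.2250] = 23.4949; exercise value = 20.0000 ≤ continuation, so V_0 = 23.4949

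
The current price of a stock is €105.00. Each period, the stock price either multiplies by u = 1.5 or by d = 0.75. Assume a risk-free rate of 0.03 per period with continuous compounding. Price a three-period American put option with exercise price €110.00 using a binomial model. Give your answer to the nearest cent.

€24.54

Risk-neutral probability p = (e^0.03 − 0.75)/(1.5 − 0.75) = 0.2805/0.7500 = 0.3739
Terminal stock prices: S_uuu = 354.4, S_uud = 177.2, S_udd = 88.59, S_ddd = 44.3
Terminal payoffs (K − S): max(-244.4, 0) = 0, max(-67.19, 0) = 0, max(21.41, 0) = 21.41, max(65.7, 0) = 65.7
Node uu (S = 236.2): continuation = e^(−0.03)·[0.3739·0.0000 + 0.6261·0.0000] = 0.0000; exercise value = 0.0000 ≤ continuation, so V_uu = 0.0000
Node ud (S = 118.1): continuation = e^(−0.03)·[0.3739·0.0000 + 0.6261·21.4062] = 13.0055; exercise value = 0.0000 ≤ continuation, so V_ud = 13.0055
Node dd (S = 59.06): continuation = e^(−0.03)·[0.3739·21.4062 + 0.6261·65.7031] = 47.6865; exercise value = 50.9375 > continuation, so V_dd = 50.9375 (exercise)
Node u (S = 157.5): continuation = e^(−0.03)·[0.3739·0.0000 + 0.6261·13.0055] = 7.9016; exercise value = 0.0000 ≤ continuation, so V_u = 7.9016
Node d (S = 78.75): continuation = e^(−0.03)·[0.3739·13.0055 + 0.6261·50.9375] = 35.6670; exercise value = 31.2500 ≤ continuation, so V_d = 35.6670
Node 0 (S = 105): continuation = e^(−0.03)·[0.3739·7.9016 + 0.6261·35.6670] = 24.5372; exercise value = 5.0000 ≤ continuation, so V_0 = 24.5372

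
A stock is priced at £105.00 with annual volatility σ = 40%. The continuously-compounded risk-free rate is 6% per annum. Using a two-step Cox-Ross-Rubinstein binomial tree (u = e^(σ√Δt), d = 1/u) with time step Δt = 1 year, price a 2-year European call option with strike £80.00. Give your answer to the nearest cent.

CRR parameters: u = e^(σ√Δt) = e^(0.4·√1) = 1.4918, d = 1/u = 0.6703
Per-period rate: rΔt = 0.06·1 = 0.06, so R = e^0.06 = 1.0618
Risk-neutral probability p = (e^0.06 − 0.6703)/(1.4918 − 0.6703) = 0.3915/0.8215 = 0.4766
Terminal stock prices: S_uu = 233.7, S_ud = 105, S_dd = 47.18
Terminal payoffs (S − K): max(153.7, 0) = 153.7, max(25, 0) = 25, max(-32.82, 0) = 0
Node u (S = 156.6): V_u = e^(−0.06)·[0.4766·153.6818 + 0.5234·25.0000] = 81.3004
Node d (S = 70.38): V_d = e^(−0.06)·[0.4766·25.0000 + 0.5234·0.0000] = 11.2208
Node 0 (S = 105): V_0 = e^(−0.06)·[0.4766·81.3004 + 0.5234·11.2208] = 42.0212

£42.02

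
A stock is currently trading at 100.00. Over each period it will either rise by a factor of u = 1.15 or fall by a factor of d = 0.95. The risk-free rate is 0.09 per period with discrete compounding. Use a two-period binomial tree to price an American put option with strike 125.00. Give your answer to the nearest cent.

25.00

Risk-neutral probability p = (1 + 0.09 − 0.95)/(1.15 − 0.95) = 0.1400/0.2000 = 0.7000
Terminal stock prices: S_uu = 132.2, S_ud = 109.2, S_dd = 90.25
Terminal payoffs (K − S): max(-7.25, 0) = 0, max(15.75, 0) = 15.75, max(34.75, 0) = 34.75
Node u (S = 115): continuation = 1/1.09·[0.7000·0.0000 + 0.3000·15.7500] = 4.3349; exercise value = 10.0000 > continuation, so V_u = 10.0000 (exercise)
Node d (S = 95): continuation = 1/1.09·[0.7000·15.7500 + 0.3000·34.7500] = 19.6789; exercise value = 30.0000 > continuation, so V_d = 30.0000 (exercise)
Node 0 (S = 100): continuation = 1/1.09·[0.7000·10.0000 + 0.3000·30.0000] = 14.6789; exercise value = 25.0000 > continuation, so V_0 = 25.0000 (exercise)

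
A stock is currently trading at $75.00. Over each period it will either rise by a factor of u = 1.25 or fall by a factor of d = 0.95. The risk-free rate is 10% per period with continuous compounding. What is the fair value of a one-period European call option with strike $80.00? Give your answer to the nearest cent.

Risk-neutral probability p = (e^0.1 − 0.95)/(1.25 − 0.95) = 0.1552/0.3000 = 0.5172
Terminal stock prices: S_u = 93.75, S_d = 71.25
Terminal payoffs (S − K): max(13.75, 0) = 13.75, max(-8.75, 0) = 0
Node 0 (S = 75): V_0 = e^(−0.1)·[0.5172·13.7500 + 0.4828·0.0000] = 6.4352

$6.44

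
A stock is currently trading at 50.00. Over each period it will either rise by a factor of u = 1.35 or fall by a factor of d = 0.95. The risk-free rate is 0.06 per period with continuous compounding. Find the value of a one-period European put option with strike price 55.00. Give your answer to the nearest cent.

Risk-neutral probability p = (e^0.06 − 0.95)/(1.35 − 0.95) = 0.1118/0.4000 = 0.2796
Terminal stock prices: S_u = 67.5, S_d = 47.5
Terminal payoffs (K − S): max(-12.5, 0) = 0, max(7.5, 0) = 7.5
Node 0 (S = 50): V_0 = e^(−0.06)·[0.2796·0.0000 + 0.7204·7.5000] = 5.0884

5.09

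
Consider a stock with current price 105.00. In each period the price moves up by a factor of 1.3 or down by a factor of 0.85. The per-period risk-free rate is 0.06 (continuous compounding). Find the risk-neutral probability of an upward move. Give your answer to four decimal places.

p = 0.4707

Risk-neutral probability p = (e^0.06 − 0.85)/(1.3 − 0.85) = 0.2118/0.4500 = 0.4707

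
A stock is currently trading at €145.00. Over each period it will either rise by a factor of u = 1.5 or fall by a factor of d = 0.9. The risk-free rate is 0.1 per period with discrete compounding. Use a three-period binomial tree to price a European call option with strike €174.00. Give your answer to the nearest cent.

€29.47

Risk-neutral probability p = (1 + 0.1 − 0.9)/(1.5 − 0.9) = 0.2000/0.6000 = 0.3333
Terminal stock prices: S_uuu = 489.4, S_uud = 293.6, S_udd = 176.2, S_ddd = 105.7
Terminal payoffs (S − K): max(315.4, 0) = 315.4, max(119.6, 0) = 119.6, max(2.175, 0) = 2.175, max(-68.29, 0) = 0
Node uu (S = 326.2): V_uu = 1/1.1·[0.3333·315.3750 + 0.6667·119.6250] = 168.0682
Node ud (S = 195.8): V_ud = 1/1.1·[0.3333·119.6250 + 0.6667·2.1750] = 37.5682
Node dd (S = 117.5): V_dd = 1/1.1·[0.3333·2.1750 + 0.6667·0.0000] = 0.6591
Node u (S = 217.5): V_u = 1/1.1·[0.3333·168.0682 + 0.6667·37.5682] = 73.6983
Node d (S = 130.5): V_d = 1/1.1·[0.3333·37.5682 + 0.6667·0.6591] = 11.7837
Node 0 (S = 145): V_0 = 1/1.1·[0.3333·73.6983 + 0.6667·11.7837] = 29.4745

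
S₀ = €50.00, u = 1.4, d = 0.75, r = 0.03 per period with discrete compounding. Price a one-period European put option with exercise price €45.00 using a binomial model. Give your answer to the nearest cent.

Risk-neutral probability p = (1 + 0.03 − 0.75)/(1.4 − 0.75) = 0.2800/0.6500 = 0.4308
Terminal stock prices: S_u = 70, S_d = 37.5
Terminal payoffs (K − S): max(-25, 0) = 0, max(7.5, 0) = 7.5
Node 0 (S = 50): V_0 = 1/1.03·[0.4308·0.0000 + 0.5692·7.5000] = 4.1449

€4.14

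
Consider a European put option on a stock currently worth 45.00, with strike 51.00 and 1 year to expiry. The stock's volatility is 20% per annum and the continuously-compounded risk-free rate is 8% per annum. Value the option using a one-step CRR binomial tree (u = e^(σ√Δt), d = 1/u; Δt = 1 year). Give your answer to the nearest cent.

CRR parameters: u = e^(σ√Δt) = e^(0.2·√1) = 1.2214, d = 1/u = 0.8187
Per-period rate: rΔt = 0.08·1 = 0.08, so R = e^0.08 = 1.0833
Risk-neutral probability p = (e^0.08 − 0.8187)/(1.2214 − 0.8187) = 0.2646/0.4027 = 0.6570
Terminal stock prices: S_u = 54.96, S_d = 36.84
Terminal payoffs (K − S): max(-3.963, 0) = 0, max(14.16, 0) = 14.16
Node 0 (S = 45): V_0 = e^(−0.08)·[0.6570·0.0000 + 0.3430·14.1571] = 4.4825

4.48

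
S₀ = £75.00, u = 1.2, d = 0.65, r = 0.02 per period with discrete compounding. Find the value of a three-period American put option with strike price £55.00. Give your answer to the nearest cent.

Risk-neutral probability p = (1 + 0.02 − 0.65)/(1.2 − 0.65) = 0.3700/0.5500 = 0.6727
Terminal stock prices: S_uuu = 129.6, S_uud = 70.2, S_udd = 38.03, S_ddd = 20.6
Terminal payoffs (K − S): max(-74.6, 0) = 0, max(-15.2, 0) = 0, max(16.97, 0) = 16.97, max(34.4, 0) = 34.4
Node uu (S = 108): continuation = 1/1.02·[0.6727·0.0000 + 0.3273·0.0000] = 0.0000; exercise value = 0.0000 ≤ continuation, so V_uu = 0.0000
Node ud (S = 58.5): continuation = 1/1.02·[0.6727·0.0000 + 0.3273·16.9750] = 5.4465; exercise value = 0.0000 ≤ continuation, so V_ud = 5.4465
Node dd (S = 31.69): continuation = 1/1.02·[0.6727·16.9750 + 0.3273·34.4031] = 22.2341; exercise value = 23.3125 > continuation, so V_dd = 23.3125 (exercise)
Node u (S = 90): continuation = 1/1.02·[0.6727·0.0000 + 0.3273·5.4465] = 1.7475; exercise value = 0.0000 ≤ continuation, so V_u = 1.7475
Node d (S = 48.75): continuation = 1/1.02·[0.6727·5.4465 + 0.3273·23.3125] = 11.0721; exercise value = 6.2500 ≤ continuation, so V_d = 11.0721
Node 0 (S = 75): continuation = 1/1.02·[0.6727·1.7475 + 0.3273·11.0721] = 4.7051; exercise value = 0.0000 ≤ continuation, so V_0 = 4.7051

£4.71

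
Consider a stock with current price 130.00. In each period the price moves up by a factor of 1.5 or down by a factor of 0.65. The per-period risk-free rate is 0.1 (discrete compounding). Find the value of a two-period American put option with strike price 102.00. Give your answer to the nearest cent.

8.62

Risk-neutral probability p = (1 + 0.1 − 0.65)/(1.5 − 0.65) = 0.4500/0.8500 = 0.5294
Terminal stock prices: S_uu = 292.5, S_ud = 126.8, S_dd = 54.93
Terminal payoffs (K − S): max(-190.5, 0) = 0, max(-24.75, 0) = 0, max(47.07, 0) = 47.07
Node u (S = 195): continuation = 1/1.1·[0.5294·0.0000 + 0.4706·0.0000] = 0.0000; exercise value = 0.0000 ≤ continuation, so V_u = 0.0000
Node d (S = 84.5): continuation = 1/1.1·[0.5294·0.0000 + 0.4706·47.0750] = 20.1390; exercise value = 17.5000 ≤ continuation, so V_d = 20.1390
Node 0 (S = 130): continuation = 1/1.1·[0.5294·0.0000 + 0.4706·20.1390] = 8.6156; exercise value = 0.0000 ≤ continuation, so V_0 = 8.6156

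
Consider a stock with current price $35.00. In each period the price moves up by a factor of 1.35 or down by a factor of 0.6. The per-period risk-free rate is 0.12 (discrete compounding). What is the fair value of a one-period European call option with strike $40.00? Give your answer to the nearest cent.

Risk-neutral probability p = (1 + 0.12 − 0.6)/(1.35 − 0.6) = 0.5200/0.7500 = 0.6933
Terminal stock prices: S_u = 47.25, S_d = 21
Terminal payoffs (S − K): max(7.25, 0) = 7.25, max(-19, 0) = 0
Node 0 (S = 35): V_0 = 1/1.12·[0.6933·7.2500 + 0.3067·0.0000] = 4.4881

$4.49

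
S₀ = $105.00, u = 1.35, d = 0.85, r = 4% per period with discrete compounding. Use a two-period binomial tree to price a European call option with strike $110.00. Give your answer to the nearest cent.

$15.43

Risk-neutral probability p = (1 + 0.04 − 0.85)/(1.35 − 0.85) = 0.1900/0.5000 = 0.3800
Terminal stock prices: S_uu = 191.4, S_ud = 120.5, S_dd = 75.86
Terminal payoffs (S − K): max(81.36, 0) = 81.36, max(10.49, 0) = 10.49, max(-34.14, 0) = 0
Node u (S = 141.8): V_u = 1/1.04·[0.3800·81.3625 + 0.6200·10.4875] = 35.9808
Node d (S = 89.25): V_d = 1/1.04·[0.3800·10.4875 + 0.6200·0.0000] = 3.8320
Node 0 (S = 105): V_0 = 1/1.04·[0.3800·35.9808 + 0.6200·3.8320] = 15.4313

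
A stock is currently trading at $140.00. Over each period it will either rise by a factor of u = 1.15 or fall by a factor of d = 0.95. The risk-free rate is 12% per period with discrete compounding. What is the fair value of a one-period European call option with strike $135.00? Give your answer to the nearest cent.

$19.73

Risk-neutral probability p = (1 + 0.12 − 0.95)/(1.15 − 0.95) = 0.1700/0.2000 = 0.8500
Terminal stock prices: S_u = 161, S_d = 133
Terminal payoffs (S − K): max(26, 0) = 26, max(-2, 0) = 0
Node 0 (S = 140): V_0 = 1/1.12·[0.8500·26.0000 + 0.1500·0.0000] = 19.7321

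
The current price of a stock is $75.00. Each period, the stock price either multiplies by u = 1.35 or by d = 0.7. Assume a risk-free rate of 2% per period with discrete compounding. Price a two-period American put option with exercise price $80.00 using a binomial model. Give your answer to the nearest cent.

Risk-neutral probability p = (1 + 0.02 − 0.7)/(1.35 − 0.7) = 0.3200/0.6500 = 0.4923
Terminal stock prices: S_uu = 136.7, S_ud = 70.88, S_dd = 36.75
Terminal payoffs (K − S): max(-56.69, 0) = 0, max(9.125, 0) = 9.125, max(43.25, 0) = 43.25
Node u (S = 101.2): continuation = 1/1.02·[0.4923·0.0000 + 0.5077·9.1250] = 4.5419; exercise value = 0.0000 ≤ continuation, so V_u = 4.5419
Node d (S = 52.5): continuation = 1/1.02·[0.4923·9.1250 + 0.5077·43.2500] = 25.9314; exercise value = 27.5000 > continuation, so V_d = 27.5000 (exercise)
Node 0 (S = 75): continuation = 1/1.02·[0.4923·4.5419 + 0.5077·27.5000] = 15.8799; exercise value = 5.0000 ≤ continuation, so V_0 = 15.8799

$15.88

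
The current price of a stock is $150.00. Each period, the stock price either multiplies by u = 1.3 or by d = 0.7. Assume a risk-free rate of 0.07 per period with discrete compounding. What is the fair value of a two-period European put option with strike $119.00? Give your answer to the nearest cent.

Risk-neutral probability p = (1 + 0.07 − 0.7)/(1.3 − 0.7) = 0.3700/0.6000 = 0.6167
Terminal stock prices: S_uu = 253.5, S_ud = 136.5, S_dd = 73.5
Terminal payoffs (K − S): max(-134.5, 0) = 0, max(-17.5, 0) = 0, max(45.5, 0) = 45.5
Node u (S = 195): V_u = 1/1.07·[0.6167·0.0000 + 0.3833·0.0000] = 0.0000
Node d (S = 105): V_d = 1/1.07·[0.6167·0.0000 + 0.3833·45.5000] = 16.3006
Node 0 (S = 150): V_0 = 1/1.07·[0.6167·0.0000 + 0.3833·16.3006] = 5.8398

$5.84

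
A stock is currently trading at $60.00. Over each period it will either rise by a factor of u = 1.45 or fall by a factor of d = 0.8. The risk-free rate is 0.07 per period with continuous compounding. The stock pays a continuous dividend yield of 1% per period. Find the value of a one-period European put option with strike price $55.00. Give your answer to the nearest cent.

Per-period risk-free factor R = e^0.07 = 1.0725; dividend-adjusted growth = e^(0.07−0.01) = 1.0618.
Risk-neutral probability p = (1.0618 − 0.8)/(1.45 − 0.8) = 0.2618/0.6500 = 0.4028
Terminal stock prices: S_u = 87, S_d = 48
Terminal payoffs (K − S): max(-32, 0) = 0, max(7, 0) = 7
Node 0 (S = 60): V_0 = e^(−0.07)·[0.4028·0.0000 + 0.5972·7.0000] = 3.8976

$3.90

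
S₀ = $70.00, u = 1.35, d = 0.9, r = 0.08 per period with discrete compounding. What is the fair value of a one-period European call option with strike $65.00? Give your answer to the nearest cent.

Risk-neutral probability p = (1 + 0.08 − 0.9)/(1.35 − 0.9) = 0.1800/0.4500 = 0.4000
Terminal stock prices: S_u = 94.5, S_d = 63
Terminal payoffs (S − K): max(29.5, 0) = 29.5, max(-2, 0) = 0
Node 0 (S = 70): V_0 = 1/1.08·[0.4000·29.5000 + 0.6000·0.0000] = 10.9259

$10.93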